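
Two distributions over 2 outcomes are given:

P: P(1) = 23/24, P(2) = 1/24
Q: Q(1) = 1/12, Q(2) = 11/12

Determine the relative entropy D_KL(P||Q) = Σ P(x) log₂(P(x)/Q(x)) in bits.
3.1909 bits

D_KL(P||Q) = Σ P(x) log₂(P(x)/Q(x))

Computing term by term:
  P(1)·log₂(P(1)/Q(1)) = (23/24)·log₂((23/24)/(1/12)) = 3.37675
  P(2)·log₂(P(2)/Q(2)) = (1/24)·log₂((1/24)/(11/12)) = -0.18581

D_KL(P||Q) = 3.37675 - 0.18581 = 3.19094 ≈ 3.1909 bits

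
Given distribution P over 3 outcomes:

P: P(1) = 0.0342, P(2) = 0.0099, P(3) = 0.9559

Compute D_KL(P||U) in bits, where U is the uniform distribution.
1.2903 bits

U(i) = 1/3 for all i

D_KL(P||U) = Σ P(x) log₂(P(x) / (1/3))
           = Σ P(x) log₂(P(x)) + log₂(3)
           = log₂(3) - H(P)

H(P) = -Σ P(x) log₂(P(x)):
  -P(1)·log₂(P(1)) = -(0.0342)·log₂(0.0342) = 0.16655
  -P(2)·log₂(P(2)) = -(0.0099)·log₂(0.0099) = 0.06592
  -P(3)·log₂(P(3)) = -(0.9559)·log₂(0.9559) = 0.06220
H(P) = 0.16655 + 0.06592 + 0.06220 = 0.29467 bits

log₂(3) = 1.58496 bits

D_KL(P||U) = 1.58496 - 0.29467 = 1.29029 ≈ 1.2903 bits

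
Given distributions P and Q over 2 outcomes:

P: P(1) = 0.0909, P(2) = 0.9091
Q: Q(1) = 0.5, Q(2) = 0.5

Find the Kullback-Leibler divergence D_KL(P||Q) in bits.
0.5605 bits

D_KL(P||Q) = Σ P(x) log₂(P(x)/Q(x))

Computing term by term:
  P(1)·log₂(P(1)/Q(1)) = 0.0909·log₂(0.0909/0.5) = -0.22358
  P(2)·log₂(P(2)/Q(2)) = 0.9091·log₂(0.9091/0.5) = 0.78411

D_KL(P||Q) = -0.22358 + 0.78411 = 0.56053 ≈ 0.5605 bits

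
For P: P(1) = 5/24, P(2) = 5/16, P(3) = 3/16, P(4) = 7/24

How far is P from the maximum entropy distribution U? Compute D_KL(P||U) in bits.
0.0328 bits

U(i) = 1/4 for all i

D_KL(P||U) = Σ P(x) log₂(P(x) / (1/4))
           = Σ P(x) log₂(P(x)) + log₂(4)
           = log₂(4) - H(P)

H(P) = -Σ P(x) log₂(P(x)):
  -P(1)·log₂(P(1)) = -(5/24)·log₂(5/24) = 0.47147
  -P(2)·log₂(P(2)) = -(5/16)·log₂(5/16) = 0.52440
  -P(3)·log₂(P(3)) = -(3/16)·log₂(3/16) = 0.45282
  -P(4)·log₂(P(4)) = -(7/24)·log₂(7/24) = 0.51847
H(P) = 0.47147 + 0.52440 + 0.45282 + 0.51847 = 1.96716 bits

log₂(4) = 2.00000 bits

D_KL(P||U) = 2.00000 - 1.96716 = 0.03284 ≈ 0.0328 bits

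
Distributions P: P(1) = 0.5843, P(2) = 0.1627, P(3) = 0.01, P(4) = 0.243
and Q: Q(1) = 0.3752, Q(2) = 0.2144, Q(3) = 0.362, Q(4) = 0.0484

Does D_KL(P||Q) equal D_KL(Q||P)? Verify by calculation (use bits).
D_KL(P||Q) = 0.8225 bits, D_KL(Q||P) = 1.6073 bits. No — D_KL(P||Q) ≠ D_KL(Q||P) for this pair.

D_KL(P||Q) = Σ P(x) log₂(P(x)/Q(x))

Computing term by term:
  P(1)·log₂(P(1)/Q(1)) = 0.5843·log₂(0.5843/0.3752) = 0.37340
  P(2)·log₂(P(2)/Q(2)) = 0.1627·log₂(0.1627/0.2144) = -0.06477
  P(3)·log₂(P(3)/Q(3)) = 0.01·log₂(0.01/0.362) = -0.05178
  P(4)·log₂(P(4)/Q(4)) = 0.243·log₂(0.243/0.0484) = 0.56567

D_KL(P||Q) = 0.37340 - 0.06477 - 0.05178 + 0.56567 = 0.82252 ≈ 0.8225 bits

D_KL(Q||P) = Σ Q(x) log₂(Q(x)/P(x))

Computing term by term:
  Q(1)·log₂(Q(1)/P(1)) = 0.3752·log₂(0.3752/0.5843) = -0.23977
  Q(2)·log₂(Q(2)/P(2)) = 0.2144·log₂(0.2144/0.1627) = 0.08535
  Q(3)·log₂(Q(3)/P(3)) = 0.362·log₂(0.362/0.01) = 1.87441
  Q(4)·log₂(Q(4)/P(4)) = 0.0484·log₂(0.0484/0.243) = -0.11267

D_KL(Q||P) = -0.23977 + 0.08535 + 1.87441 - 0.11267 = 1.60732 ≈ 1.6073 bits

These are NOT equal (difference: 0.7848 bits). KL divergence is asymmetric: D_KL(P||Q) ≠ D_KL(Q||P) in general.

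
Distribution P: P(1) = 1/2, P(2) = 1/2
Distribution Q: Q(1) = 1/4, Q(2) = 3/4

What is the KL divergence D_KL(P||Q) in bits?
0.2075 bits

D_KL(P||Q) = Σ P(x) log₂(P(x)/Q(x))

Computing term by term:
  P(1)·log₂(P(1)/Q(1)) = (1/2)·log₂((1/2)/(1/4)) = 0.50000
  P(2)·log₂(P(2)/Q(2)) = (1/2)·log₂((1/2)/(3/4)) = -0.29248

D_KL(P||Q) = 0.50000 - 0.29248 = 0.20752 ≈ 0.2075 bits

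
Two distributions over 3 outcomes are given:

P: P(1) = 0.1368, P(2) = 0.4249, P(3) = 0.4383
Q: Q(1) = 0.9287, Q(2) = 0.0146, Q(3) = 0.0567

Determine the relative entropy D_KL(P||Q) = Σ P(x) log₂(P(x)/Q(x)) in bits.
2.9815 bits

D_KL(P||Q) = Σ P(x) log₂(P(x)/Q(x))

Computing term by term:
  P(1)·log₂(P(1)/Q(1)) = 0.1368·log₂(0.1368/0.9287) = -0.37800
  P(2)·log₂(P(2)/Q(2)) = 0.4249·log₂(0.4249/0.0146) = 2.06632
  P(3)·log₂(P(3)/Q(3)) = 0.4383·log₂(0.4383/0.0567) = 1.29320

D_KL(P||Q) = -0.37800 + 2.06632 + 1.29320 = 2.98152 ≈ 2.9815 bits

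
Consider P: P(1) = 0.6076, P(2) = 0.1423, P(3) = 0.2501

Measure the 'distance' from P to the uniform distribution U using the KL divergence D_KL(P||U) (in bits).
0.2479 bits

U(i) = 1/3 for all i

D_KL(P||U) = Σ P(x) log₂(P(x) / (1/3))
           = Σ P(x) log₂(P(x)) + log₂(3)
           = log₂(3) - H(P)

H(P) = -Σ P(x) log₂(P(x)):
  -P(1)·log₂(P(1)) = -(0.6076)·log₂(0.6076) = 0.43675
  -P(2)·log₂(P(2)) = -(0.1423)·log₂(0.1423) = 0.40029
  -P(3)·log₂(P(3)) = -(0.2501)·log₂(0.2501) = 0.50006
H(P) = 0.43675 + 0.40029 + 0.50006 = 1.33710 bits

log₂(3) = 1.58496 bits

D_KL(P||U) = 1.58496 - 1.33710 = 0.24786 ≈ 0.2479 bits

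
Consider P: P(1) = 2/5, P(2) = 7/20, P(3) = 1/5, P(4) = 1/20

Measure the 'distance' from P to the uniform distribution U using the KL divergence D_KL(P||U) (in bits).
0.2606 bits

U(i) = 1/4 for all i

D_KL(P||U) = Σ P(x) log₂(P(x) / (1/4))
           = Σ P(x) log₂(P(x)) + log₂(4)
           = log₂(4) - H(P)

H(P) = -Σ P(x) log₂(P(x)):
  -P(1)·log₂(P(1)) = -(2/5)·log₂(2/5) = 0.52877
  -P(2)·log₂(P(2)) = -(7/20)·log₂(7/20) = 0.53010
  -P(3)·log₂(P(3)) = -(1/5)·log₂(1/5) = 0.46439
  -P(4)·log₂(P(4)) = -(1/20)·log₂(1/20) = 0.21610
H(P) = 0.52877 + 0.53010 + 0.46439 + 0.21610 = 1.73936 bits

log₂(4) = 2.00000 bits

D_KL(P||U) = 2.00000 - 1.73936 = 0.26064 ≈ 0.2606 bits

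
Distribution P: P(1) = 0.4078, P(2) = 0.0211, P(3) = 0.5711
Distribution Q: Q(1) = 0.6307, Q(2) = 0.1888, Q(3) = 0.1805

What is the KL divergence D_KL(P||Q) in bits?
0.6258 bits

D_KL(P||Q) = Σ P(x) log₂(P(x)/Q(x))

Computing term by term:
  P(1)·log₂(P(1)/Q(1)) = 0.4078·log₂(0.4078/0.6307) = -0.25654
  P(2)·log₂(P(2)/Q(2)) = 0.0211·log₂(0.0211/0.1888) = -0.06671
  P(3)·log₂(P(3)/Q(3)) = 0.5711·log₂(0.5711/0.1805) = 0.94902

D_KL(P||Q) = -0.25654 - 0.06671 + 0.94902 = 0.62577 ≈ 0.6258 bits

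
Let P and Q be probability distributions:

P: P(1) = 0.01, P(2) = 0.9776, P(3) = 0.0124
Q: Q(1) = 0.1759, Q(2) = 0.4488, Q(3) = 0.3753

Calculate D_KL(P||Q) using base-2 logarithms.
0.9956 bits

D_KL(P||Q) = Σ P(x) log₂(P(x)/Q(x))

Computing term by term:
  P(1)·log₂(P(1)/Q(1)) = 0.01·log₂(0.01/0.1759) = -0.04137
  P(2)·log₂(P(2)/Q(2)) = 0.9776·log₂(0.9776/0.4488) = 1.09801
  P(3)·log₂(P(3)/Q(3)) = 0.0124·log₂(0.0124/0.3753) = -0.06100

D_KL(P||Q) = -0.04137 + 1.09801 - 0.06100 = 0.99564 ≈ 0.9956 bits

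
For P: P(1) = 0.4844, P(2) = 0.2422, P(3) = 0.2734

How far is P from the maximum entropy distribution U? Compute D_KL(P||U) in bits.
0.0714 bits

U(i) = 1/3 for all i

D_KL(P||U) = Σ P(x) log₂(P(x) / (1/3))
           = Σ P(x) log₂(P(x)) + log₂(3)
           = log₂(3) - H(P)

H(P) = -Σ P(x) log₂(P(x)):
  -P(1)·log₂(P(1)) = -(0.4844)·log₂(0.4844) = 0.50655
  -P(2)·log₂(P(2)) = -(0.2422)·log₂(0.2422) = 0.49548
  -P(3)·log₂(P(3)) = -(0.2734)·log₂(0.2734) = 0.51151
H(P) = 0.50655 + 0.49548 + 0.51151 = 1.51354 bits

log₂(3) = 1.58496 bits

D_KL(P||U) = 1.58496 - 1.51354 = 0.07142 ≈ 0.0714 bits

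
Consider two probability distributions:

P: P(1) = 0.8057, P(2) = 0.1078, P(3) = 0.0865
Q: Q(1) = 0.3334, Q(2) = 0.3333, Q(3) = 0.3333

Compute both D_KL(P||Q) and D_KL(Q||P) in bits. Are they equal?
D_KL(P||Q) = 0.6818 bits, D_KL(Q||P) = 0.7670 bits. No, they are not equal.

D_KL(P||Q) = Σ P(x) log₂(P(x)/Q(x))

Computing term by term:
  P(1)·log₂(P(1)/Q(1)) = 0.8057·log₂(0.8057/0.3334) = 1.02565
  P(2)·log₂(P(2)/Q(2)) = 0.1078·log₂(0.1078/0.3333) = -0.17555
  P(3)·log₂(P(3)/Q(3)) = 0.0865·log₂(0.0865/0.3333) = -0.16833

D_KL(P||Q) = 1.02565 - 0.17555 - 0.16833 = 0.68177 ≈ 0.6818 bits

D_KL(Q||P) = Σ Q(x) log₂(Q(x)/P(x))

Computing term by term:
  Q(1)·log₂(Q(1)/P(1)) = 0.3334·log₂(0.3334/0.8057) = -0.42441
  Q(2)·log₂(Q(2)/P(2)) = 0.3333·log₂(0.3333/0.1078) = 0.54277
  Q(3)·log₂(Q(3)/P(3)) = 0.3333·log₂(0.3333/0.0865) = 0.64862

D_KL(Q||P) = -0.42441 + 0.54277 + 0.64862 = 0.76698 ≈ 0.7670 bits

These are NOT equal (difference: 0.0852 bits). KL divergence is asymmetric: D_KL(P||Q) ≠ D_KL(Q||P) in general.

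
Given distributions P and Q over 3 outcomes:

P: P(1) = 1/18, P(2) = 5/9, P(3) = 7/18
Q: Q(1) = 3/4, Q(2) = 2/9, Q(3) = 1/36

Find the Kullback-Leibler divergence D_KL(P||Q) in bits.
2.0064 bits

D_KL(P||Q) = Σ P(x) log₂(P(x)/Q(x))

Computing term by term:
  P(1)·log₂(P(1)/Q(1)) = (1/18)·log₂((1/18)/(3/4)) = -0.20860
  P(2)·log₂(P(2)/Q(2)) = (5/9)·log₂((5/9)/(2/9)) = 0.73440
  P(3)·log₂(P(3)/Q(3)) = (7/18)·log₂((7/18)/(1/36)) = 1.48064

D_KL(P||Q) = -0.20860 + 0.73440 + 1.48064 = 2.00644 ≈ 2.0064 bits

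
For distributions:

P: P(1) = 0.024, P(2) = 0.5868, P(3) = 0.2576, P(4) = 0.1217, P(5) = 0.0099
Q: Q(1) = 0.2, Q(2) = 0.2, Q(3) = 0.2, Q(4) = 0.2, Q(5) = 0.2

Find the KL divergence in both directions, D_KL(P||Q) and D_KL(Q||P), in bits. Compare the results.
D_KL(P||Q) = 0.8017 bits, D_KL(Q||P) = 1.2388 bits. D_KL(Q||P) is larger than D_KL(P||Q) by 0.4371 bits; the two directions differ.

D_KL(P||Q) = Σ P(x) log₂(P(x)/Q(x))

Computing term by term:
  P(1)·log₂(P(1)/Q(1)) = 0.024·log₂(0.024/0.2) = -0.07341
  P(2)·log₂(P(2)/Q(2)) = 0.5868·log₂(0.5868/0.2) = 0.91122
  P(3)·log₂(P(3)/Q(3)) = 0.2576·log₂(0.2576/0.2) = 0.09406
  P(4)·log₂(P(4)/Q(4)) = 0.1217·log₂(0.1217/0.2) = -0.08722
  P(5)·log₂(P(5)/Q(5)) = 0.0099·log₂(0.0099/0.2) = -0.04293

D_KL(P||Q) = -0.07341 + 0.91122 + 0.09406 - 0.08722 - 0.04293 = 0.80172 ≈ 0.8017 bits

D_KL(Q||P) = Σ Q(x) log₂(Q(x)/P(x))

Computing term by term:
  Q(1)·log₂(Q(1)/P(1)) = 0.2·log₂(0.2/0.024) = 0.61178
  Q(2)·log₂(Q(2)/P(2)) = 0.2·log₂(0.2/0.5868) = -0.31057
  Q(3)·log₂(Q(3)/P(3)) = 0.2·log₂(0.2/0.2576) = -0.07303
  Q(4)·log₂(Q(4)/P(4)) = 0.2·log₂(0.2/0.1217) = 0.14333
  Q(5)·log₂(Q(5)/P(5)) = 0.2·log₂(0.2/0.0099) = 0.86729

D_KL(Q||P) = 0.61178 - 0.31057 - 0.07303 + 0.14333 + 0.86729 = 1.23880 ≈ 1.2388 bits

These are NOT equal (difference: 0.4371 bits). KL divergence is asymmetric: D_KL(P||Q) ≠ D_KL(Q||P) in general.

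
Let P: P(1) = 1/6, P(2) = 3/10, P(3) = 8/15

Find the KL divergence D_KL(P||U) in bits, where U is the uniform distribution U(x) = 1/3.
0.1494 bits

U(i) = 1/3 for all i

D_KL(P||U) = Σ P(x) log₂(P(x) / (1/3))
           = Σ P(x) log₂(P(x)) + log₂(3)
           = log₂(3) - H(P)

H(P) = -Σ P(x) log₂(P(x)):
  -P(1)·log₂(P(1)) = -(1/6)·log₂(1/6) = 0.43083
  -P(2)·log₂(P(2)) = -(3/10)·log₂(3/10) = 0.52109
  -P(3)·log₂(P(3)) = -(8/15)·log₂(8/15) = 0.48367
H(P) = 0.43083 + 0.52109 + 0.48367 = 1.43559 bits

log₂(3) = 1.58496 bits

D_KL(P||U) = 1.58496 - 1.43559 = 0.14937 ≈ 0.1494 bits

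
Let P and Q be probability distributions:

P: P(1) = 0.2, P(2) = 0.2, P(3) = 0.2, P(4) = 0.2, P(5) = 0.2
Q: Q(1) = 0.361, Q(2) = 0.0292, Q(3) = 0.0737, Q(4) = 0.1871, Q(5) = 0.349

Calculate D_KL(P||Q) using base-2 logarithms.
0.5314 bits

D_KL(P||Q) = Σ P(x) log₂(P(x)/Q(x))

Computing term by term:
  P(1)·log₂(P(1)/Q(1)) = 0.2·log₂(0.2/0.361) = -0.17040
  P(2)·log₂(P(2)/Q(2)) = 0.2·log₂(0.2/0.0292) = 0.55519
  P(3)·log₂(P(3)/Q(3)) = 0.2·log₂(0.2/0.0737) = 0.28805
  P(4)·log₂(P(4)/Q(4)) = 0.2·log₂(0.2/0.1871) = 0.01924
  P(5)·log₂(P(5)/Q(5)) = 0.2·log₂(0.2/0.349) = -0.16065

D_KL(P||Q) = -0.17040 + 0.55519 + 0.28805 + 0.01924 - 0.16065 = 0.53143 ≈ 0.5314 bits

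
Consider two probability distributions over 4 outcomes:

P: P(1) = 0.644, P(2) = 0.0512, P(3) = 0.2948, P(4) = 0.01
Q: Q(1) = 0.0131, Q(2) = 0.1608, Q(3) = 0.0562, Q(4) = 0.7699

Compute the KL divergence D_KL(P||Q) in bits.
4.1766 bits

D_KL(P||Q) = Σ P(x) log₂(P(x)/Q(x))

Computing term by term:
  P(1)·log₂(P(1)/Q(1)) = 0.644·log₂(0.644/0.0131) = 3.61891
  P(2)·log₂(P(2)/Q(2)) = 0.0512·log₂(0.0512/0.1608) = -0.08453
  P(3)·log₂(P(3)/Q(3)) = 0.2948·log₂(0.2948/0.0562) = 0.70489
  P(4)·log₂(P(4)/Q(4)) = 0.01·log₂(0.01/0.7699) = -0.06267

D_KL(P||Q) = 3.61891 - 0.08453 + 0.70489 - 0.06267 = 4.17660 ≈ 4.1766 bits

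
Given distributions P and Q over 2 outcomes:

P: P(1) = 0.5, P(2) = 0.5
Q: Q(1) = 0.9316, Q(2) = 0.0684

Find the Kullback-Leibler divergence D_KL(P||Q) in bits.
0.9860 bits

D_KL(P||Q) = Σ P(x) log₂(P(x)/Q(x))

Computing term by term:
  P(1)·log₂(P(1)/Q(1)) = 0.5·log₂(0.5/0.9316) = -0.44889
  P(2)·log₂(P(2)/Q(2)) = 0.5·log₂(0.5/0.0684) = 1.43493

D_KL(P||Q) = -0.44889 + 1.43493 = 0.98604 ≈ 0.9860 bits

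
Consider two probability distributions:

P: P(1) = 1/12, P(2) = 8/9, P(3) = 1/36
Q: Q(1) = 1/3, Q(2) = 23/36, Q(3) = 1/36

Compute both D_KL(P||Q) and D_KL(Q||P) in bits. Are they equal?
D_KL(P||Q) = 0.2568 bits, D_KL(Q||P) = 0.3623 bits. No, they are not equal.

D_KL(P||Q) = Σ P(x) log₂(P(x)/Q(x))

Computing term by term:
  P(1)·log₂(P(1)/Q(1)) = (1/12)·log₂((1/12)/(1/3)) = -0.16667
  P(2)·log₂(P(2)/Q(2)) = (8/9)·log₂((8/9)/(23/36)) = 0.42350
  P(3)·log₂(P(3)/Q(3)) = (1/36)·log₂((1/36)/(1/36)) = 0.00000

D_KL(P||Q) = -0.16667 + 0.42350 + 0.00000 = 0.25683 ≈ 0.2568 bits

D_KL(Q||P) = Σ Q(x) log₂(Q(x)/P(x))

Computing term by term:
  Q(1)·log₂(Q(1)/P(1)) = (1/3)·log₂((1/3)/(1/12)) = 0.66667
  Q(2)·log₂(Q(2)/P(2)) = (23/36)·log₂((23/36)/(8/9)) = -0.30439
  Q(3)·log₂(Q(3)/P(3)) = (1/36)·log₂((1/36)/(1/36)) = 0.00000

D_KL(Q||P) = 0.66667 - 0.30439 + 0.00000 = 0.36228 ≈ 0.3623 bits

These are NOT equal (difference: 0.1055 bits). KL divergence is asymmetric: D_KL(P||Q) ≠ D_KL(Q||P) in general.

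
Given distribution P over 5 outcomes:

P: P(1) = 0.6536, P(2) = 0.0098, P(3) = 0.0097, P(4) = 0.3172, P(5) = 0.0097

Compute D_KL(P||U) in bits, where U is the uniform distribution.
1.2003 bits

U(i) = 1/5 for all i

D_KL(P||U) = Σ P(x) log₂(P(x) / (1/5))
           = Σ P(x) log₂(P(x)) + log₂(5)
           = log₂(5) - H(P)

H(P) = -Σ P(x) log₂(P(x)):
  -P(1)·log₂(P(1)) = -(0.6536)·log₂(0.6536) = 0.40100
  -P(2)·log₂(P(2)) = -(0.0098)·log₂(0.0098) = 0.06540
  -P(3)·log₂(P(3)) = -(0.0097)·log₂(0.0097) = 0.06487
  -P(4)·log₂(P(4)) = -(0.3172)·log₂(0.3172) = 0.52545
  -P(5)·log₂(P(5)) = -(0.0097)·log₂(0.0097) = 0.06487
H(P) = 0.40100 + 0.06540 + 0.06487 + 0.52545 + 0.06487 = 1.12159 bits

log₂(5) = 2.32193 bits

D_KL(P||U) = 2.32193 - 1.12159 = 1.20034 ≈ 1.2003 bits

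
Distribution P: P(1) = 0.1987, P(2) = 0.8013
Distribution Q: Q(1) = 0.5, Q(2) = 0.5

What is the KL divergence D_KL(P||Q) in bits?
0.2807 bits

D_KL(P||Q) = Σ P(x) log₂(P(x)/Q(x))

Computing term by term:
  P(1)·log₂(P(1)/Q(1)) = 0.1987·log₂(0.1987/0.5) = -0.26454
  P(2)·log₂(P(2)/Q(2)) = 0.8013·log₂(0.8013/0.5) = 0.54522

D_KL(P||Q) = -0.26454 + 0.54522 = 0.28068 ≈ 0.2807 bits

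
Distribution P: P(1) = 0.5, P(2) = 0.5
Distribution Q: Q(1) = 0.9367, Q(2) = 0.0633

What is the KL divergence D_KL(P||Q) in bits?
1.0380 bits

D_KL(P||Q) = Σ P(x) log₂(P(x)/Q(x))

Computing term by term:
  P(1)·log₂(P(1)/Q(1)) = 0.5·log₂(0.5/0.9367) = -0.45283
  P(2)·log₂(P(2)/Q(2)) = 0.5·log₂(0.5/0.0633) = 1.49083

D_KL(P||Q) = -0.45283 + 1.49083 = 1.03800 ≈ 1.0380 bits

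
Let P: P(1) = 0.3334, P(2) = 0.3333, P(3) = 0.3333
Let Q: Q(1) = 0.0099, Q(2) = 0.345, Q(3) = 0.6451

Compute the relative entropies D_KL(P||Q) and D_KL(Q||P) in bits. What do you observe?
D_KL(P||Q) = 1.3574 bits, D_KL(Q||P) = 0.5815 bits. The two directions give different values (D_KL(P||Q) exceeds D_KL(Q||P) by 0.7759 bits): KL divergence is asymmetric.

D_KL(P||Q) = Σ P(x) log₂(P(x)/Q(x))

Computing term by term:
  P(1)·log₂(P(1)/Q(1)) = 0.3334·log₂(0.3334/0.0099) = 1.69157
  P(2)·log₂(P(2)/Q(2)) = 0.3333·log₂(0.3333/0.345) = -0.01659
  P(3)·log₂(P(3)/Q(3)) = 0.3333·log₂(0.3333/0.6451) = -0.31754

D_KL(P||Q) = 1.69157 - 0.01659 - 0.31754 = 1.35744 ≈ 1.3574 bits

D_KL(Q||P) = Σ Q(x) log₂(Q(x)/P(x))

Computing term by term:
  Q(1)·log₂(Q(1)/P(1)) = 0.0099·log₂(0.0099/0.3334) = -0.05023
  Q(2)·log₂(Q(2)/P(2)) = 0.345·log₂(0.345/0.3333) = 0.01717
  Q(3)·log₂(Q(3)/P(3)) = 0.6451·log₂(0.6451/0.3333) = 0.61459

D_KL(Q||P) = -0.05023 + 0.01717 + 0.61459 = 0.58153 ≈ 0.5815 bits

These are NOT equal (difference: 0.7759 bits). KL divergence is asymmetric: D_KL(P||Q) ≠ D_KL(Q||P) in general.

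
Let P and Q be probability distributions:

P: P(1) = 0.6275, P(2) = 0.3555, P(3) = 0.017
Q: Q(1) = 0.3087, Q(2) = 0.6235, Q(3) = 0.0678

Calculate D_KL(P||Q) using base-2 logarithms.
0.3201 bits

D_KL(P||Q) = Σ P(x) log₂(P(x)/Q(x))

Computing term by term:
  P(1)·log₂(P(1)/Q(1)) = 0.6275·log₂(0.6275/0.3087) = 0.64219
  P(2)·log₂(P(2)/Q(2)) = 0.3555·log₂(0.3555/0.6235) = -0.28815
  P(3)·log₂(P(3)/Q(3)) = 0.017·log₂(0.017/0.0678) = -0.03393

D_KL(P||Q) = 0.64219 - 0.28815 - 0.03393 = 0.32011 ≈ 0.3201 bits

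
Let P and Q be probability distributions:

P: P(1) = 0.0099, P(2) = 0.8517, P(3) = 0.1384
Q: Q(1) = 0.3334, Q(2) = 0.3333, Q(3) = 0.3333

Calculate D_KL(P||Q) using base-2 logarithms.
0.9271 bits

D_KL(P||Q) = Σ P(x) log₂(P(x)/Q(x))

Computing term by term:
  P(1)·log₂(P(1)/Q(1)) = 0.0099·log₂(0.0099/0.3334) = -0.05023
  P(2)·log₂(P(2)/Q(2)) = 0.8517·log₂(0.8517/0.3333) = 1.15280
  P(3)·log₂(P(3)/Q(3)) = 0.1384·log₂(0.1384/0.3333) = -0.17549

D_KL(P||Q) = -0.05023 + 1.15280 - 0.17549 = 0.92708 ≈ 0.9271 bits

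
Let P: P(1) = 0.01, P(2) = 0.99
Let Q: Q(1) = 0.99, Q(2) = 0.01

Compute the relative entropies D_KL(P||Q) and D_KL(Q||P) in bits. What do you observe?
D_KL(P||Q) = 6.4968 bits, D_KL(Q||P) = 6.4968 bits. The two directions give the same value here, because Q is a self-inverse relabeling of P; in general KL divergence is asymmetric.

D_KL(P||Q) = Σ P(x) log₂(P(x)/Q(x))

Computing term by term:
  P(1)·log₂(P(1)/Q(1)) = 0.01·log₂(0.01/0.99) = -0.06629
  P(2)·log₂(P(2)/Q(2)) = 0.99·log₂(0.99/0.01) = 6.56306

D_KL(P||Q) = -0.06629 + 6.56306 = 6.49677 ≈ 6.4968 bits

D_KL(Q||P) = Σ Q(x) log₂(Q(x)/P(x))

Computing term by term:
  Q(1)·log₂(Q(1)/P(1)) = 0.99·log₂(0.99/0.01) = 6.56306
  Q(2)·log₂(Q(2)/P(2)) = 0.01·log₂(0.01/0.99) = -0.06629

D_KL(Q||P) = 6.56306 - 0.06629 = 6.49677 ≈ 6.4968 bits

These ARE equal here. Q is P with outcomes relabeled (Q(1) = P(2), Q(2) = P(1)) by a relabeling that is its own inverse, so the two sums contain exactly the same terms in a different order. This is a special case — KL divergence is not symmetric in general: D_KL(P||Q) ≠ D_KL(Q||P) for most P, Q.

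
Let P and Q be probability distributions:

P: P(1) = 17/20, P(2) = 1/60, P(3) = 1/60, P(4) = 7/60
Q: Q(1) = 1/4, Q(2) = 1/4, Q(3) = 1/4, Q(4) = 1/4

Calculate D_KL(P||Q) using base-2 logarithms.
1.2422 bits

D_KL(P||Q) = Σ P(x) log₂(P(x)/Q(x))

Computing term by term:
  P(1)·log₂(P(1)/Q(1)) = (17/20)·log₂((17/20)/(1/4)) = 1.50070
  P(2)·log₂(P(2)/Q(2)) = (1/60)·log₂((1/60)/(1/4)) = -0.06511
  P(3)·log₂(P(3)/Q(3)) = (1/60)·log₂((1/60)/(1/4)) = -0.06511
  P(4)·log₂(P(4)/Q(4)) = (7/60)·log₂((7/60)/(1/4)) = -0.12828

D_KL(P||Q) = 1.50070 - 0.06511 - 0.06511 - 0.12828 = 1.24220 ≈ 1.2422 bits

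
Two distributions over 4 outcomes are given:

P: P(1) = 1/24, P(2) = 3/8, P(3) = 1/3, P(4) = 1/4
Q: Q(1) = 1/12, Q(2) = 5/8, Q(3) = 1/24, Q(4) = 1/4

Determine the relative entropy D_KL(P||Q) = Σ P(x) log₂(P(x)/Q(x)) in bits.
0.6820 bits

D_KL(P||Q) = Σ P(x) log₂(P(x)/Q(x))

Computing term by term:
  P(1)·log₂(P(1)/Q(1)) = (1/24)·log₂((1/24)/(1/12)) = -0.04167
  P(2)·log₂(P(2)/Q(2)) = (3/8)·log₂((3/8)/(5/8)) = -0.27636
  P(3)·log₂(P(3)/Q(3)) = (1/3)·log₂((1/3)/(1/24)) = 1.00000
  P(4)·log₂(P(4)/Q(4)) = (1/4)·log₂((1/4)/(1/4)) = 0.00000

D_KL(P||Q) = -0.04167 - 0.27636 + 1.00000 + 0.00000 = 0.68197 ≈ 0.6820 bits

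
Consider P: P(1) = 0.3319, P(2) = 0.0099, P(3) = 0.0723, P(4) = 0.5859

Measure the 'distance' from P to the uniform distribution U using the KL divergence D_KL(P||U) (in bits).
0.6801 bits

U(i) = 1/4 for all i

D_KL(P||U) = Σ P(x) log₂(P(x) / (1/4))
           = Σ P(x) log₂(P(x)) + log₂(4)
           = log₂(4) - H(P)

H(P) = -Σ P(x) log₂(P(x)):
  -P(1)·log₂(P(1)) = -(0.3319)·log₂(0.3319) = 0.52811
  -P(2)·log₂(P(2)) = -(0.0099)·log₂(0.0099) = 0.06592
  -P(3)·log₂(P(3)) = -(0.0723)·log₂(0.0723) = 0.27401
  -P(4)·log₂(P(4)) = -(0.5859)·log₂(0.5859) = 0.45189
H(P) = 0.52811 + 0.06592 + 0.27401 + 0.45189 = 1.31993 bits

log₂(4) = 2.00000 bits

D_KL(P||U) = 2.00000 - 1.31993 = 0.68007 ≈ 0.6801 bits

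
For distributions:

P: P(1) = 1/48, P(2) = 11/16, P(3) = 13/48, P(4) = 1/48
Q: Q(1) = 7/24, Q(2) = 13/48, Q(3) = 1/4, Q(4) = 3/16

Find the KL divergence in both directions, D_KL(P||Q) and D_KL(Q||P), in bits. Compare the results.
D_KL(P||Q) = 0.8099 bits, D_KL(Q||P) = 1.3120 bits. D_KL(Q||P) is larger than D_KL(P||Q) by 0.5021 bits; the two directions differ.

D_KL(P||Q) = Σ P(x) log₂(P(x)/Q(x))

Computing term by term:
  P(1)·log₂(P(1)/Q(1)) = (1/48)·log₂((1/48)/(7/24)) = -0.07932
  P(2)·log₂(P(2)/Q(2)) = (11/16)·log₂((11/16)/(13/48)) = 0.92397
  P(3)·log₂(P(3)/Q(3)) = (13/48)·log₂((13/48)/(1/4)) = 0.03128
  P(4)·log₂(P(4)/Q(4)) = (1/48)·log₂((1/48)/(3/16)) = -0.06604

D_KL(P||Q) = -0.07932 + 0.92397 + 0.03128 - 0.06604 = 0.80989 ≈ 0.8099 bits

D_KL(Q||P) = Σ Q(x) log₂(Q(x)/P(x))

Computing term by term:
  Q(1)·log₂(Q(1)/P(1)) = (7/24)·log₂((7/24)/(1/48)) = 1.11048
  Q(2)·log₂(Q(2)/P(2)) = (13/48)·log₂((13/48)/(11/16)) = -0.36399
  Q(3)·log₂(Q(3)/P(3)) = (1/4)·log₂((1/4)/(13/48)) = -0.02887
  Q(4)·log₂(Q(4)/P(4)) = (3/16)·log₂((3/16)/(1/48)) = 0.59436

D_KL(Q||P) = 1.11048 - 0.36399 - 0.02887 + 0.59436 = 1.31198 ≈ 1.3120 bits

These are NOT equal (difference: 0.5021 bits). KL divergence is asymmetric: D_KL(P||Q) ≠ D_KL(Q||P) in general.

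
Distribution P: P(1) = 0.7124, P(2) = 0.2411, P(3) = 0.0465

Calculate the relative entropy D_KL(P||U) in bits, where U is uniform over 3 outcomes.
0.5358 bits

U(i) = 1/3 for all i

D_KL(P||U) = Σ P(x) log₂(P(x) / (1/3))
           = Σ P(x) log₂(P(x)) + log₂(3)
           = log₂(3) - H(P)

H(P) = -Σ P(x) log₂(P(x)):
  -P(1)·log₂(P(1)) = -(0.7124)·log₂(0.7124) = 0.34853
  -P(2)·log₂(P(2)) = -(0.2411)·log₂(0.2411) = 0.49481
  -P(3)·log₂(P(3)) = -(0.0465)·log₂(0.0465) = 0.20584
H(P) = 0.34853 + 0.49481 + 0.20584 = 1.04918 bits

log₂(3) = 1.58496 bits

D_KL(P||U) = 1.58496 - 1.04918 = 0.53578 ≈ 0.5358 bits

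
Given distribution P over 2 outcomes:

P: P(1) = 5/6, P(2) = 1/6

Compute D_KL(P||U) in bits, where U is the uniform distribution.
0.3500 bits

U(i) = 1/2 for all i

D_KL(P||U) = Σ P(x) log₂(P(x) / (1/2))
           = Σ P(x) log₂(P(x)) + log₂(2)
           = log₂(2) - H(P)

H(P) = -Σ P(x) log₂(P(x)):
  -P(1)·log₂(P(1)) = -(5/6)·log₂(5/6) = 0.21920
  -P(2)·log₂(P(2)) = -(1/6)·log₂(1/6) = 0.43083
H(P) = 0.21920 + 0.43083 = 0.65003 bits

log₂(2) = 1.00000 bits

D_KL(P||U) = 1.00000 - 0.65003 = 0.34997 ≈ 0.3500 bits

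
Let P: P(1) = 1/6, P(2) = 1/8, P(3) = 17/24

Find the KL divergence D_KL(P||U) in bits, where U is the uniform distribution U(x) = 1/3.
0.4267 bits

U(i) = 1/3 for all i

D_KL(P||U) = Σ P(x) log₂(P(x) / (1/3))
           = Σ P(x) log₂(P(x)) + log₂(3)
           = log₂(3) - H(P)

H(P) = -Σ P(x) log₂(P(x)):
  -P(1)·log₂(P(1)) = -(1/6)·log₂(1/6) = 0.43083
  -P(2)·log₂(P(2)) = -(1/8)·log₂(1/8) = 0.37500
  -P(3)·log₂(P(3)) = -(17/24)·log₂(17/24) = 0.35240
H(P) = 0.43083 + 0.37500 + 0.35240 = 1.15823 bits

log₂(3) = 1.58496 bits

D_KL(P||U) = 1.58496 - 1.15823 = 0.42673 ≈ 0.4267 bits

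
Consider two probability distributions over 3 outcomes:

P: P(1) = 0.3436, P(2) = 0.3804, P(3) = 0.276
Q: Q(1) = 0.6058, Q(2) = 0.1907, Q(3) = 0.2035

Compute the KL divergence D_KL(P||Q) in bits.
0.2192 bits

D_KL(P||Q) = Σ P(x) log₂(P(x)/Q(x))

Computing term by term:
  P(1)·log₂(P(1)/Q(1)) = 0.3436·log₂(0.3436/0.6058) = -0.28110
  P(2)·log₂(P(2)/Q(2)) = 0.3804·log₂(0.3804/0.1907) = 0.37896
  P(3)·log₂(P(3)/Q(3)) = 0.276·log₂(0.276/0.2035) = 0.12134

D_KL(P||Q) = -0.28110 + 0.37896 + 0.12134 = 0.21920 ≈ 0.2192 bits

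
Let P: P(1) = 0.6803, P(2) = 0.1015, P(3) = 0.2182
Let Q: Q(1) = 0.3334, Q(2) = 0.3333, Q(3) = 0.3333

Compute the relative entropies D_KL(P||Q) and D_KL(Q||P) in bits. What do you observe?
D_KL(P||Q) = 0.3925 bits, D_KL(Q||P) = 0.4324 bits. The two directions give different values (D_KL(Q||P) exceeds D_KL(P||Q) by 0.0399 bits): KL divergence is asymmetric.

D_KL(P||Q) = Σ P(x) log₂(P(x)/Q(x))

Computing term by term:
  P(1)·log₂(P(1)/Q(1)) = 0.6803·log₂(0.6803/0.3334) = 0.69997
  P(2)·log₂(P(2)/Q(2)) = 0.1015·log₂(0.1015/0.3333) = -0.17411
  P(3)·log₂(P(3)/Q(3)) = 0.2182·log₂(0.2182/0.3333) = -0.13336

D_KL(P||Q) = 0.69997 - 0.17411 - 0.13336 = 0.39250 ≈ 0.3925 bits

D_KL(Q||P) = Σ Q(x) log₂(Q(x)/P(x))

Computing term by term:
  Q(1)·log₂(Q(1)/P(1)) = 0.3334·log₂(0.3334/0.6803) = -0.34304
  Q(2)·log₂(Q(2)/P(2)) = 0.3333·log₂(0.3333/0.1015) = 0.57172
  Q(3)·log₂(Q(3)/P(3)) = 0.3333·log₂(0.3333/0.2182) = 0.20370

D_KL(Q||P) = -0.34304 + 0.57172 + 0.20370 = 0.43238 ≈ 0.4324 bits

These are NOT equal (difference: 0.0399 bits). KL divergence is asymmetric: D_KL(P||Q) ≠ D_KL(Q||P) in general.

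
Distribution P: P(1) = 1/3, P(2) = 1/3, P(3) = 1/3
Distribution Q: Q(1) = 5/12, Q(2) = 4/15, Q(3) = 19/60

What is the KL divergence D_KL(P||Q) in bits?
0.0247 bits

D_KL(P||Q) = Σ P(x) log₂(P(x)/Q(x))

Computing term by term:
  P(1)·log₂(P(1)/Q(1)) = (1/3)·log₂((1/3)/(5/12)) = -0.10731
  P(2)·log₂(P(2)/Q(2)) = (1/3)·log₂((1/3)/(4/15)) = 0.10731
  P(3)·log₂(P(3)/Q(3)) = (1/3)·log₂((1/3)/(19/60)) = 0.02467

D_KL(P||Q) = -0.10731 + 0.10731 + 0.02467 = 0.02467 ≈ 0.0247 bits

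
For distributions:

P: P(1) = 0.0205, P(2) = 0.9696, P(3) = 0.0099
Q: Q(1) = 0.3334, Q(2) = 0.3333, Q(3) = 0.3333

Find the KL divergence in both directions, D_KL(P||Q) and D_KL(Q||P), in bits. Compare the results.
D_KL(P||Q) = 1.3610 bits, D_KL(Q||P) = 2.5189 bits. D_KL(Q||P) is larger than D_KL(P||Q) by 1.1579 bits; the two directions differ.

D_KL(P||Q) = Σ P(x) log₂(P(x)/Q(x))

Computing term by term:
  P(1)·log₂(P(1)/Q(1)) = 0.0205·log₂(0.0205/0.3334) = -0.08248
  P(2)·log₂(P(2)/Q(2)) = 0.9696·log₂(0.9696/0.3333) = 1.49374
  P(3)·log₂(P(3)/Q(3)) = 0.0099·log₂(0.0099/0.3333) = -0.05023

D_KL(P||Q) = -0.08248 + 1.49374 - 0.05023 = 1.36103 ≈ 1.3610 bits

D_KL(Q||P) = Σ Q(x) log₂(Q(x)/P(x))

Computing term by term:
  Q(1)·log₂(Q(1)/P(1)) = 0.3334·log₂(0.3334/0.0205) = 1.34145
  Q(2)·log₂(Q(2)/P(2)) = 0.3333·log₂(0.3333/0.9696) = -0.51347
  Q(3)·log₂(Q(3)/P(3)) = 0.3333·log₂(0.3333/0.0099) = 1.69091

D_KL(Q||P) = 1.34145 - 0.51347 + 1.69091 = 2.51889 ≈ 2.5189 bits

These are NOT equal (difference: 1.1579 bits). KL divergence is asymmetric: D_KL(P||Q) ≠ D_KL(Q||P) in general.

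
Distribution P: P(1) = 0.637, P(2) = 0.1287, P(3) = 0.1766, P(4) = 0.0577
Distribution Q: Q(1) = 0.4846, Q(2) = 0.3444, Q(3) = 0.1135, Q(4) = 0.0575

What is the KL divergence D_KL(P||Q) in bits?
0.1815 bits

D_KL(P||Q) = Σ P(x) log₂(P(x)/Q(x))

Computing term by term:
  P(1)·log₂(P(1)/Q(1)) = 0.637·log₂(0.637/0.4846) = 0.25130
  P(2)·log₂(P(2)/Q(2)) = 0.1287·log₂(0.1287/0.3444) = -0.18276
  P(3)·log₂(P(3)/Q(3)) = 0.1766·log₂(0.1766/0.1135) = 0.11263
  P(4)·log₂(P(4)/Q(4)) = 0.0577·log₂(0.0577/0.0575) = 0.00029

D_KL(P||Q) = 0.25130 - 0.18276 + 0.11263 + 0.00029 = 0.18146 ≈ 0.1815 bits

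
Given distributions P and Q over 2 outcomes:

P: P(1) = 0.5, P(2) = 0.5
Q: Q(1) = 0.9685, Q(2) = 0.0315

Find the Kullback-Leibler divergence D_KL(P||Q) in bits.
1.5173 bits

D_KL(P||Q) = Σ P(x) log₂(P(x)/Q(x))

Computing term by term:
  P(1)·log₂(P(1)/Q(1)) = 0.5·log₂(0.5/0.9685) = -0.47691
  P(2)·log₂(P(2)/Q(2)) = 0.5·log₂(0.5/0.0315) = 1.99425

D_KL(P||Q) = -0.47691 + 1.99425 = 1.51734 ≈ 1.5173 bits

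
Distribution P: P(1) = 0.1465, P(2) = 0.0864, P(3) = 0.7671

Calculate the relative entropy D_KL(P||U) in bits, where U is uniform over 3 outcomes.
0.5803 bits

U(i) = 1/3 for all i

D_KL(P||U) = Σ P(x) log₂(P(x) / (1/3))
           = Σ P(x) log₂(P(x)) + log₂(3)
           = log₂(3) - H(P)

H(P) = -Σ P(x) log₂(P(x)):
  -P(1)·log₂(P(1)) = -(0.1465)·log₂(0.1465) = 0.40596
  -P(2)·log₂(P(2)) = -(0.0864)·log₂(0.0864) = 0.30524
  -P(3)·log₂(P(3)) = -(0.7671)·log₂(0.7671) = 0.29343
H(P) = 0.40596 + 0.30524 + 0.29343 = 1.00463 bits

log₂(3) = 1.58496 bits

D_KL(P||U) = 1.58496 - 1.00463 = 0.58033 ≈ 0.5803 bits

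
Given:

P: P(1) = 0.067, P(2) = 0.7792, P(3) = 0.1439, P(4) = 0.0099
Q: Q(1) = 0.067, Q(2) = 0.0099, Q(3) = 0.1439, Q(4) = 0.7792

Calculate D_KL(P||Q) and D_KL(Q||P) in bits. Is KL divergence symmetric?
D_KL(P||Q) = 4.8454 bits, D_KL(Q||P) = 4.8454 bits. The two values coincide for this particular pair, but no — KL divergence is not symmetric in general.

D_KL(P||Q) = Σ P(x) log₂(P(x)/Q(x))

Computing term by term:
  P(1)·log₂(P(1)/Q(1)) = 0.067·log₂(0.067/0.067) = 0.00000
  P(2)·log₂(P(2)/Q(2)) = 0.7792·log₂(0.7792/0.0099) = 4.90773
  P(3)·log₂(P(3)/Q(3)) = 0.1439·log₂(0.1439/0.1439) = 0.00000
  P(4)·log₂(P(4)/Q(4)) = 0.0099·log₂(0.0099/0.7792) = -0.06235

D_KL(P||Q) = 0.00000 + 4.90773 + 0.00000 - 0.06235 = 4.84538 ≈ 4.8454 bits

D_KL(Q||P) = Σ Q(x) log₂(Q(x)/P(x))

Computing term by term:
  Q(1)·log₂(Q(1)/P(1)) = 0.067·log₂(0.067/0.067) = 0.00000
  Q(2)·log₂(Q(2)/P(2)) = 0.0099·log₂(0.0099/0.7792) = -0.06235
  Q(3)·log₂(Q(3)/P(3)) = 0.1439·log₂(0.1439/0.1439) = 0.00000
  Q(4)·log₂(Q(4)/P(4)) = 0.7792·log₂(0.7792/0.0099) = 4.90773

D_KL(Q||P) = 0.00000 - 0.06235 + 0.00000 + 4.90773 = 4.84538 ≈ 4.8454 bits

These ARE equal here. Q is P with outcomes relabeled (Q(2) = P(4), Q(4) = P(2)) by a relabeling that is its own inverse, so the two sums contain exactly the same terms in a different order. This is a special case — KL divergence is not symmetric in general: D_KL(P||Q) ≠ D_KL(Q||P) for most P, Q.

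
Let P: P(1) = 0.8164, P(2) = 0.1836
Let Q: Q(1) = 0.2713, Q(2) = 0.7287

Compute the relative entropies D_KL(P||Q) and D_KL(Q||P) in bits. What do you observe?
D_KL(P||Q) = 0.9324 bits, D_KL(Q||P) = 1.0180 bits. The two directions give different values (D_KL(Q||P) exceeds D_KL(P||Q) by 0.0856 bits): KL divergence is asymmetric.

D_KL(P||Q) = Σ P(x) log₂(P(x)/Q(x))

Computing term by term:
  P(1)·log₂(P(1)/Q(1)) = 0.8164·log₂(0.8164/0.2713) = 1.29758
  P(2)·log₂(P(2)/Q(2)) = 0.1836·log₂(0.1836/0.7287) = -0.36514

D_KL(P||Q) = 1.29758 - 0.36514 = 0.93244 ≈ 0.9324 bits

D_KL(Q||P) = Σ Q(x) log₂(Q(x)/P(x))

Computing term by term:
  Q(1)·log₂(Q(1)/P(1)) = 0.2713·log₂(0.2713/0.8164) = -0.43120
  Q(2)·log₂(Q(2)/P(2)) = 0.7287·log₂(0.7287/0.1836) = 1.44921

D_KL(Q||P) = -0.43120 + 1.44921 = 1.01801 ≈ 1.0180 bits

These are NOT equal (difference: 0.0856 bits). KL divergence is asymmetric: D_KL(P||Q) ≠ D_KL(Q||P) in general.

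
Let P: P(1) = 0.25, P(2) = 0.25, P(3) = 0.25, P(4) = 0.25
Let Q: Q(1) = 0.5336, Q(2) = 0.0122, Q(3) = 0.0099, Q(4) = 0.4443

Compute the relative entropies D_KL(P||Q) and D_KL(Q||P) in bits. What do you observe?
D_KL(P||Q) = 1.7730 bits, D_KL(Q||P) = 0.8530 bits. The two directions give different values (D_KL(P||Q) exceeds D_KL(Q||P) by 0.9200 bits): KL divergence is asymmetric.

D_KL(P||Q) = Σ P(x) log₂(P(x)/Q(x))

Computing term by term:
  P(1)·log₂(P(1)/Q(1)) = 0.25·log₂(0.25/0.5336) = -0.27346
  P(2)·log₂(P(2)/Q(2)) = 0.25·log₂(0.25/0.0122) = 1.08924
  P(3)·log₂(P(3)/Q(3)) = 0.25·log₂(0.25/0.0099) = 1.16459
  P(4)·log₂(P(4)/Q(4)) = 0.25·log₂(0.25/0.4443) = -0.20740

D_KL(P||Q) = -0.27346 + 1.08924 + 1.16459 - 0.20740 = 1.77297 ≈ 1.7730 bits

D_KL(Q||P) = Σ Q(x) log₂(Q(x)/P(x))

Computing term by term:
  Q(1)·log₂(Q(1)/P(1)) = 0.5336·log₂(0.5336/0.25) = 0.58367
  Q(2)·log₂(Q(2)/P(2)) = 0.0122·log₂(0.0122/0.25) = -0.05316
  Q(3)·log₂(Q(3)/P(3)) = 0.0099·log₂(0.0099/0.25) = -0.04612
  Q(4)·log₂(Q(4)/P(4)) = 0.4443·log₂(0.4443/0.25) = 0.36859

D_KL(Q||P) = 0.58367 - 0.05316 - 0.04612 + 0.36859 = 0.85298 ≈ 0.8530 bits

These are NOT equal (difference: 0.9200 bits). KL divergence is asymmetric: D_KL(P||Q) ≠ D_KL(Q||P) in general.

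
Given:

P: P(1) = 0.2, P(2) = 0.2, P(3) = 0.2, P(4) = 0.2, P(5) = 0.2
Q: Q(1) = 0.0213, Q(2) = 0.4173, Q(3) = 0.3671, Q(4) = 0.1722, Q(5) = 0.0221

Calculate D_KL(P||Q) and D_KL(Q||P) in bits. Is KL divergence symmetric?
D_KL(P||Q) = 0.9375 bits, D_KL(Q||P) = 0.5882 bits. No, KL divergence is not symmetric.

D_KL(P||Q) = Σ P(x) log₂(P(x)/Q(x))

Computing term by term:
  P(1)·log₂(P(1)/Q(1)) = 0.2·log₂(0.2/0.0213) = 0.64621
  P(2)·log₂(P(2)/Q(2)) = 0.2·log₂(0.2/0.4173) = -0.21222
  P(3)·log₂(P(3)/Q(3)) = 0.2·log₂(0.2/0.3671) = -0.17523
  P(4)·log₂(P(4)/Q(4)) = 0.2·log₂(0.2/0.1722) = 0.04318
  P(5)·log₂(P(5)/Q(5)) = 0.2·log₂(0.2/0.0221) = 0.63558

D_KL(P||Q) = 0.64621 - 0.21222 - 0.17523 + 0.04318 + 0.63558 = 0.93752 ≈ 0.9375 bits

D_KL(Q||P) = Σ Q(x) log₂(Q(x)/P(x))

Computing term by term:
  Q(1)·log₂(Q(1)/P(1)) = 0.0213·log₂(0.0213/0.2) = -0.06882
  Q(2)·log₂(Q(2)/P(2)) = 0.4173·log₂(0.4173/0.2) = 0.44279
  Q(3)·log₂(Q(3)/P(3)) = 0.3671·log₂(0.3671/0.2) = 0.32164
  Q(4)·log₂(Q(4)/P(4)) = 0.1722·log₂(0.1722/0.2) = -0.03718
  Q(5)·log₂(Q(5)/P(5)) = 0.0221·log₂(0.0221/0.2) = -0.07023

D_KL(Q||P) = -0.06882 + 0.44279 + 0.32164 - 0.03718 - 0.07023 = 0.58820 ≈ 0.5882 bits

These are NOT equal (difference: 0.3493 bits). KL divergence is asymmetric: D_KL(P||Q) ≠ D_KL(Q||P) in general.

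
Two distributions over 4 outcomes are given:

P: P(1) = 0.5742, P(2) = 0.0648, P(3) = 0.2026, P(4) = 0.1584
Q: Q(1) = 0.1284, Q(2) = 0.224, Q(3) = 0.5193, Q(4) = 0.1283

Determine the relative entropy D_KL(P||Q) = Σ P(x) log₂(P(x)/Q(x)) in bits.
0.8979 bits

D_KL(P||Q) = Σ P(x) log₂(P(x)/Q(x))

Computing term by term:
  P(1)·log₂(P(1)/Q(1)) = 0.5742·log₂(0.5742/0.1284) = 1.24079
  P(2)·log₂(P(2)/Q(2)) = 0.0648·log₂(0.0648/0.224) = -0.11596
  P(3)·log₂(P(3)/Q(3)) = 0.2026·log₂(0.2026/0.5193) = -0.27512
  P(4)·log₂(P(4)/Q(4)) = 0.1584·log₂(0.1584/0.1283) = 0.04816

D_KL(P||Q) = 1.24079 - 0.11596 - 0.27512 + 0.04816 = 0.89787 ≈ 0.8979 bits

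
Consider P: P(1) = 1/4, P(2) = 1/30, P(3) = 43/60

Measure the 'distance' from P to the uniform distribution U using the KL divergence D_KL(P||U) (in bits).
0.5770 bits

U(i) = 1/3 for all i

D_KL(P||U) = Σ P(x) log₂(P(x) / (1/3))
           = Σ P(x) log₂(P(x)) + log₂(3)
           = log₂(3) - H(P)

H(P) = -Σ P(x) log₂(P(x)):
  -P(1)·log₂(P(1)) = -(1/4)·log₂(1/4) = 0.50000
  -P(2)·log₂(P(2)) = -(1/30)·log₂(1/30) = 0.16356
  -P(3)·log₂(P(3)) = -(43/60)·log₂(43/60) = 0.34445
H(P) = 0.50000 + 0.16356 + 0.34445 = 1.00801 bits

log₂(3) = 1.58496 bits

D_KL(P||U) = 1.58496 - 1.00801 = 0.57695 ≈ 0.5770 bits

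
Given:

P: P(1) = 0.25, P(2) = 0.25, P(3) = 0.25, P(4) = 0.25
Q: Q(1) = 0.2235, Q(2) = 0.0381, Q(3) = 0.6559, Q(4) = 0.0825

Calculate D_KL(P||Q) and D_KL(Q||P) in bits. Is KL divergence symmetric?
D_KL(P||Q) = 0.7709 bits, D_KL(Q||P) = 0.6412 bits. No, KL divergence is not symmetric.

D_KL(P||Q) = Σ P(x) log₂(P(x)/Q(x))

Computing term by term:
  P(1)·log₂(P(1)/Q(1)) = 0.25·log₂(0.25/0.2235) = 0.04041
  P(2)·log₂(P(2)/Q(2)) = 0.25·log₂(0.25/0.0381) = 0.67852
  P(3)·log₂(P(3)/Q(3)) = 0.25·log₂(0.25/0.6559) = -0.34789
  P(4)·log₂(P(4)/Q(4)) = 0.25·log₂(0.25/0.0825) = 0.39987

D_KL(P||Q) = 0.04041 + 0.67852 - 0.34789 + 0.39987 = 0.77091 ≈ 0.7709 bits

D_KL(Q||P) = Σ Q(x) log₂(Q(x)/P(x))

Computing term by term:
  Q(1)·log₂(Q(1)/P(1)) = 0.2235·log₂(0.2235/0.25) = -0.03613
  Q(2)·log₂(Q(2)/P(2)) = 0.0381·log₂(0.0381/0.25) = -0.10341
  Q(3)·log₂(Q(3)/P(3)) = 0.6559·log₂(0.6559/0.25) = 0.91272
  Q(4)·log₂(Q(4)/P(4)) = 0.0825·log₂(0.0825/0.25) = -0.13196

D_KL(Q||P) = -0.03613 - 0.10341 + 0.91272 - 0.13196 = 0.64122 ≈ 0.6412 bits

These are NOT equal (difference: 0.1297 bits). KL divergence is asymmetric: D_KL(P||Q) ≠ D_KL(Q||P) in general.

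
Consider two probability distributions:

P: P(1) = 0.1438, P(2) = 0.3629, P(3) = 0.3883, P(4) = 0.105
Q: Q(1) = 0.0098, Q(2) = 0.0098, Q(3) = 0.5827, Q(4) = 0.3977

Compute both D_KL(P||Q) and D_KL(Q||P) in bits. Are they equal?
D_KL(P||Q) = 2.0191 bits, D_KL(Q||P) = 1.0163 bits. No, they are not equal.

D_KL(P||Q) = Σ P(x) log₂(P(x)/Q(x))

Computing term by term:
  P(1)·log₂(P(1)/Q(1)) = 0.1438·log₂(0.1438/0.0098) = 0.55724
  P(2)·log₂(P(2)/Q(2)) = 0.3629·log₂(0.3629/0.0098) = 1.89094
  P(3)·log₂(P(3)/Q(3)) = 0.3883·log₂(0.3883/0.5827) = -0.22738
  P(4)·log₂(P(4)/Q(4)) = 0.105·log₂(0.105/0.3977) = -0.20174

D_KL(P||Q) = 0.55724 + 1.89094 - 0.22738 - 0.20174 = 2.01906 ≈ 2.0191 bits

D_KL(Q||P) = Σ Q(x) log₂(Q(x)/P(x))

Computing term by term:
  Q(1)·log₂(Q(1)/P(1)) = 0.0098·log₂(0.0098/0.1438) = -0.03798
  Q(2)·log₂(Q(2)/P(2)) = 0.0098·log₂(0.0098/0.3629) = -0.05106
  Q(3)·log₂(Q(3)/P(3)) = 0.5827·log₂(0.5827/0.3883) = 0.34122
  Q(4)·log₂(Q(4)/P(4)) = 0.3977·log₂(0.3977/0.105) = 0.76410

D_KL(Q||P) = -0.03798 - 0.05106 + 0.34122 + 0.76410 = 1.01628 ≈ 1.0163 bits

These are NOT equal (difference: 1.0028 bits). KL divergence is asymmetric: D_KL(P||Q) ≠ D_KL(Q||P) in general.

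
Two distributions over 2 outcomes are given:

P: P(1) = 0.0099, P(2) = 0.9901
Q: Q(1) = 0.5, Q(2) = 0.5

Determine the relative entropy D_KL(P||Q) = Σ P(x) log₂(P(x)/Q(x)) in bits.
0.9199 bits

D_KL(P||Q) = Σ P(x) log₂(P(x)/Q(x))

Computing term by term:
  P(1)·log₂(P(1)/Q(1)) = 0.0099·log₂(0.0099/0.5) = -0.05602
  P(2)·log₂(P(2)/Q(2)) = 0.9901·log₂(0.9901/0.5) = 0.97589

D_KL(P||Q) = -0.05602 + 0.97589 = 0.91987 ≈ 0.9199 bits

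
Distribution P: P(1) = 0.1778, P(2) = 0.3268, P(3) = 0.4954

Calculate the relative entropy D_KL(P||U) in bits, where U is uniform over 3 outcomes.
0.1126 bits

U(i) = 1/3 for all i

D_KL(P||U) = Σ P(x) log₂(P(x) / (1/3))
           = Σ P(x) log₂(P(x)) + log₂(3)
           = log₂(3) - H(P)

H(P) = -Σ P(x) log₂(P(x)):
  -P(1)·log₂(P(1)) = -(0.1778)·log₂(0.1778) = 0.44302
  -P(2)·log₂(P(2)) = -(0.3268)·log₂(0.3268) = 0.52730
  -P(3)·log₂(P(3)) = -(0.4954)·log₂(0.4954) = 0.50201
H(P) = 0.44302 + 0.52730 + 0.50201 = 1.47233 bits

log₂(3) = 1.58496 bits

D_KL(P||U) = 1.58496 - 1.47233 = 0.11263 ≈ 0.1126 bits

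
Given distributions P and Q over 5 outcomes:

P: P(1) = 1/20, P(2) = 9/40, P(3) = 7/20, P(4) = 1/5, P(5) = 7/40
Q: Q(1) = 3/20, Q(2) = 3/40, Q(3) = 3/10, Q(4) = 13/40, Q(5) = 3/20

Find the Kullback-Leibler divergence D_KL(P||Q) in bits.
0.2540 bits

D_KL(P||Q) = Σ P(x) log₂(P(x)/Q(x))

Computing term by term:
  P(1)·log₂(P(1)/Q(1)) = (1/20)·log₂((1/20)/(3/20)) = -0.07925
  P(2)·log₂(P(2)/Q(2)) = (9/40)·log₂((9/40)/(3/40)) = 0.35662
  P(3)·log₂(P(3)/Q(3)) = (7/20)·log₂((7/20)/(3/10)) = 0.07784
  P(4)·log₂(P(4)/Q(4)) = (1/5)·log₂((1/5)/(13/40)) = -0.14009
  P(5)·log₂(P(5)/Q(5)) = (7/40)·log₂((7/40)/(3/20)) = 0.03892

D_KL(P||Q) = -0.07925 + 0.35662 + 0.07784 - 0.14009 + 0.03892 = 0.25404 ≈ 0.2540 bits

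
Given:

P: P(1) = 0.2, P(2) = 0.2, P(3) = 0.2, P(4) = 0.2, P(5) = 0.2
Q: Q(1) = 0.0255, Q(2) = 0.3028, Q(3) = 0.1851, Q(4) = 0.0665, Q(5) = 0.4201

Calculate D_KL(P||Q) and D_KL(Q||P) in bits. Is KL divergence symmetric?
D_KL(P||Q) = 0.6005 bits, D_KL(Q||P) = 0.4289 bits. No, KL divergence is not symmetric.

D_KL(P||Q) = Σ P(x) log₂(P(x)/Q(x))

Computing term by term:
  P(1)·log₂(P(1)/Q(1)) = 0.2·log₂(0.2/0.0255) = 0.59429
  P(2)·log₂(P(2)/Q(2)) = 0.2·log₂(0.2/0.3028) = -0.11967
  P(3)·log₂(P(3)/Q(3)) = 0.2·log₂(0.2/0.1851) = 0.02234
  P(4)·log₂(P(4)/Q(4)) = 0.2·log₂(0.2/0.0665) = 0.31771
  P(5)·log₂(P(5)/Q(5)) = 0.2·log₂(0.2/0.4201) = -0.21415

D_KL(P||Q) = 0.59429 - 0.11967 + 0.02234 + 0.31771 - 0.21415 = 0.60052 ≈ 0.6005 bits

D_KL(Q||P) = Σ Q(x) log₂(Q(x)/P(x))

Computing term by term:
  Q(1)·log₂(Q(1)/P(1)) = 0.0255·log₂(0.0255/0.2) = -0.07577
  Q(2)·log₂(Q(2)/P(2)) = 0.3028·log₂(0.3028/0.2) = 0.18118
  Q(3)·log₂(Q(3)/P(3)) = 0.1851·log₂(0.1851/0.2) = -0.02067
  Q(4)·log₂(Q(4)/P(4)) = 0.0665·log₂(0.0665/0.2) = -0.10564
  Q(5)·log₂(Q(5)/P(5)) = 0.4201·log₂(0.4201/0.2) = 0.44981

D_KL(Q||P) = -0.07577 + 0.18118 - 0.02067 - 0.10564 + 0.44981 = 0.42891 ≈ 0.4289 bits

These are NOT equal (difference: 0.1716 bits). KL divergence is asymmetric: D_KL(P||Q) ≠ D_KL(Q||P) in general.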